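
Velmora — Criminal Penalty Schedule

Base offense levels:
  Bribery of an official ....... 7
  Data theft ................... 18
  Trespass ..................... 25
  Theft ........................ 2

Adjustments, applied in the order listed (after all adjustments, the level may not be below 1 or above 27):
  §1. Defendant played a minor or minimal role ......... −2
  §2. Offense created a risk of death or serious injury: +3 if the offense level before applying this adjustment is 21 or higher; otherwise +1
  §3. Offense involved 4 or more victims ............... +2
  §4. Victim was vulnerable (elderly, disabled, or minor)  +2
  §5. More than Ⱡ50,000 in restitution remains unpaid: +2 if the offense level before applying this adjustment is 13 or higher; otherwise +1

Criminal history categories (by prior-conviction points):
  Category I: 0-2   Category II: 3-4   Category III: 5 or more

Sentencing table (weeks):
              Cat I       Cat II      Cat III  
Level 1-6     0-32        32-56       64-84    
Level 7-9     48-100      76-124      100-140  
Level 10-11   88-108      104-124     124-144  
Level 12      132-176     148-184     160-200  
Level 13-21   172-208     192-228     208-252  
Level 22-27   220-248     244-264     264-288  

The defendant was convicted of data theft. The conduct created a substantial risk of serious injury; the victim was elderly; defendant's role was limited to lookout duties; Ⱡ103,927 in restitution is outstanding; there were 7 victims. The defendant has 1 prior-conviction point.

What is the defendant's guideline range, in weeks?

Base offense level for data theft: 18.
§1 applies: 18 − 2 = 16.
§2 applies (level before this adjustment is 16 < 21, so +1): 16 + 1 = 17.
§3 applies: 17 + 2 = 19.
§4 applies: 19 + 2 = 21.
§5 applies (level before this adjustment is 21 ≥ 13, so +2): 21 + 2 = 23.
Final offense level: 23.
Criminal history: 1 prior point → Category I (0-2).
Level 23 falls in the 22-27 band.
Grid: Level 22-27 × Category I = 220-248 weeks.

220-248 weeks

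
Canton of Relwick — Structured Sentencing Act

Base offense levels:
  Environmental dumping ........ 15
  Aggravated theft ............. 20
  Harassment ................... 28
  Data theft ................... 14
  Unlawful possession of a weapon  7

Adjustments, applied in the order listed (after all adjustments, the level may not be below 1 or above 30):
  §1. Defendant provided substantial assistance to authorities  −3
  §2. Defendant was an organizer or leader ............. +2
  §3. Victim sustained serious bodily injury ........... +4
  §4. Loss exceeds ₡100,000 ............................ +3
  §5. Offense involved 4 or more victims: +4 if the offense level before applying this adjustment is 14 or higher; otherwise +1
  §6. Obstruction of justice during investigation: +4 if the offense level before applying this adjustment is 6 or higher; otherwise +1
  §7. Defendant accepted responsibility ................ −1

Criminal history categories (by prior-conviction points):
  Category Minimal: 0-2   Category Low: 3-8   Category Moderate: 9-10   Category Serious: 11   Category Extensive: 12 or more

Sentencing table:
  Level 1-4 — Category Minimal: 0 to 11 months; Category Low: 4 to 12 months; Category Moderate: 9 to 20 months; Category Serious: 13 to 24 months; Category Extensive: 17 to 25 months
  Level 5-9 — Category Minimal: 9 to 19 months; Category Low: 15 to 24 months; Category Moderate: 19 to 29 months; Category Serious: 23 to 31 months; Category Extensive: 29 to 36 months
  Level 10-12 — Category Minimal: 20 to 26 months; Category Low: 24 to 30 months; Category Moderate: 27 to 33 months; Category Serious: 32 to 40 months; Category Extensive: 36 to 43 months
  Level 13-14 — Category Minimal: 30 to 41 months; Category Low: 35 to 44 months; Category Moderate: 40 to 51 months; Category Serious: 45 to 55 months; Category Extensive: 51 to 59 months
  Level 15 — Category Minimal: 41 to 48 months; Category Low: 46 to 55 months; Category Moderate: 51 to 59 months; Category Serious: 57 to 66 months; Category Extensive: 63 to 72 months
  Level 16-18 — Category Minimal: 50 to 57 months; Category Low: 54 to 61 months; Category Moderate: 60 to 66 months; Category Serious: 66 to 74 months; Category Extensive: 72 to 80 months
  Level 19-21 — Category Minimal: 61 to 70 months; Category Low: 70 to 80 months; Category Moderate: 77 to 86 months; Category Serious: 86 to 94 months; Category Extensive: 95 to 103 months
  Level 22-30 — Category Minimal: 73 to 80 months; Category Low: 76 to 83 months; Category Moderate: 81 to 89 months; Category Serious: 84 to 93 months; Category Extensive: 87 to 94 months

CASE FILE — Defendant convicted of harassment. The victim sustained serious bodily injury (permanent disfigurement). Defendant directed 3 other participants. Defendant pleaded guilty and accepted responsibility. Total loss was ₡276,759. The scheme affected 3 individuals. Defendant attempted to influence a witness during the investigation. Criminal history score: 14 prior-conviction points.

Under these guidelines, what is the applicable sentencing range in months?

87-94 months

Base offense level for harassment: 28.
§2 applies: 28 + 2 = 30.
§3 applies: 30 + 4 = 34.
§4 applies: 34 + 3 = 37.
§5 does not apply.
§6 applies (level before this adjustment is 37 ≥ 6, so +4): 37 + 4 = 41.
§7 applies: 41 − 1 = 40.
Level 40 exceeds the maximum of 30; capped at 30.
Final offense level: 30.
Criminal history: 14 prior points → Category Extensive (12+).
Level 30 falls in the 22-30 band.
Grid: Level 22-30 × Category Extensive = 87-94 months.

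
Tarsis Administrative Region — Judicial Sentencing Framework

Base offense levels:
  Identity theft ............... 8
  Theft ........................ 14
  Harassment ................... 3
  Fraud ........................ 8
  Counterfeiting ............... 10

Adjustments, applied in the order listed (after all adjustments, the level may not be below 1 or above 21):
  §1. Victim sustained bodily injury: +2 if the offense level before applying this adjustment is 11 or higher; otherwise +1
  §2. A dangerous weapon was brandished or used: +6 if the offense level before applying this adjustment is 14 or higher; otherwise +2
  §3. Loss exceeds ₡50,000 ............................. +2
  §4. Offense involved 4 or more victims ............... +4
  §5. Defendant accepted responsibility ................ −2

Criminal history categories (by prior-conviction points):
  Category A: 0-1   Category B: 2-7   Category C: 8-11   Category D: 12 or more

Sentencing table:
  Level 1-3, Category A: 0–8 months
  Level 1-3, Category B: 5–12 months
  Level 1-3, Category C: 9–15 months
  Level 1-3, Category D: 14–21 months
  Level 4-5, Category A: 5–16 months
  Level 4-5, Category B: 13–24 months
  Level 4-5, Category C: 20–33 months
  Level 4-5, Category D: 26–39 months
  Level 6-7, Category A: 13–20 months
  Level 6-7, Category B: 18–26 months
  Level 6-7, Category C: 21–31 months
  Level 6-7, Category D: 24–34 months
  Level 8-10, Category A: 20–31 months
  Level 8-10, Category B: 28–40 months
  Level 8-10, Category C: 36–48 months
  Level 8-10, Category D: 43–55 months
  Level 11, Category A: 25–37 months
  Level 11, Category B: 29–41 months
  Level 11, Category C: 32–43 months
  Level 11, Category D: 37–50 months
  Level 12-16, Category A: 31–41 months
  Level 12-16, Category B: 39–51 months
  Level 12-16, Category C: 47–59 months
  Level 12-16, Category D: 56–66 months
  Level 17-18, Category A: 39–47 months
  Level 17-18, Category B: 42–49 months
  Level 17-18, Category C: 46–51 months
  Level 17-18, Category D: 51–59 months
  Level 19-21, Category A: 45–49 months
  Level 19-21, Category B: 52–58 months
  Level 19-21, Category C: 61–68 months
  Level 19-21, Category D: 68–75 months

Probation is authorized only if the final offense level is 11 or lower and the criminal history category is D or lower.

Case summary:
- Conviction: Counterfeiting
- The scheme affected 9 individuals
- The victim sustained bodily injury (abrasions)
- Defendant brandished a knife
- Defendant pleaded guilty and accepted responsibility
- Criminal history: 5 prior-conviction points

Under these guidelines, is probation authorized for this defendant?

No

Base offense level for counterfeiting: 10.
§1 applies (level before this adjustment is 10 < 11, so +1): 10 + 1 = 11.
§2 applies (level before this adjustment is 11 < 14, so +2): 11 + 2 = 13.
§3 does not apply.
§4 applies: 13 + 4 = 17.
§5 applies: 17 − 2 = 15.
Final offense level: 15.
Criminal history: 5 prior points → Category B (2-7).
Level 15 falls in the 12-16 band.
Grid: Level 12-16 × Category B = 39-51 months.
Probation check: level 15 > 11 and category B ≤ D → not eligible.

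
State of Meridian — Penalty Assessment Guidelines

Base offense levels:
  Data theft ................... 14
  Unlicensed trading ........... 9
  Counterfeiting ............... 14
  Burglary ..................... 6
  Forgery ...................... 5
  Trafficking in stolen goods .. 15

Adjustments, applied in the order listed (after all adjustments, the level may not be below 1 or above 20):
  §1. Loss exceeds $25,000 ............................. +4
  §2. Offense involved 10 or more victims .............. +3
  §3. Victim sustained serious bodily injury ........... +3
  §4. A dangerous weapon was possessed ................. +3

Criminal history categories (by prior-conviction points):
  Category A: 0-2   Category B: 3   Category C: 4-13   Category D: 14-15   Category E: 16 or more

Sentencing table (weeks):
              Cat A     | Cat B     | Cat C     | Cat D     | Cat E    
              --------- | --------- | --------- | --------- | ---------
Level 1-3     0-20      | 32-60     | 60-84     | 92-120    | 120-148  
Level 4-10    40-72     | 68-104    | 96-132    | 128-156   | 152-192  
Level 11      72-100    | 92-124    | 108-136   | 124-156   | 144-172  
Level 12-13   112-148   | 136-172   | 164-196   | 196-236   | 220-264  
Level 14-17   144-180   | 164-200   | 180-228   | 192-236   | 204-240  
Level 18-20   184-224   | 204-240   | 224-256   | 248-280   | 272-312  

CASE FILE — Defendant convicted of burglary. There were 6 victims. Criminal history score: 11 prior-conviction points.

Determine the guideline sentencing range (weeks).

96-132 weeks

Base offense level for burglary: 6.
Final offense level: 6.
Criminal history: 11 prior points → Category C (4-13).
Level 6 falls in the 4-10 band.
Grid: Level 4-10 × Category C = 96-132 weeks.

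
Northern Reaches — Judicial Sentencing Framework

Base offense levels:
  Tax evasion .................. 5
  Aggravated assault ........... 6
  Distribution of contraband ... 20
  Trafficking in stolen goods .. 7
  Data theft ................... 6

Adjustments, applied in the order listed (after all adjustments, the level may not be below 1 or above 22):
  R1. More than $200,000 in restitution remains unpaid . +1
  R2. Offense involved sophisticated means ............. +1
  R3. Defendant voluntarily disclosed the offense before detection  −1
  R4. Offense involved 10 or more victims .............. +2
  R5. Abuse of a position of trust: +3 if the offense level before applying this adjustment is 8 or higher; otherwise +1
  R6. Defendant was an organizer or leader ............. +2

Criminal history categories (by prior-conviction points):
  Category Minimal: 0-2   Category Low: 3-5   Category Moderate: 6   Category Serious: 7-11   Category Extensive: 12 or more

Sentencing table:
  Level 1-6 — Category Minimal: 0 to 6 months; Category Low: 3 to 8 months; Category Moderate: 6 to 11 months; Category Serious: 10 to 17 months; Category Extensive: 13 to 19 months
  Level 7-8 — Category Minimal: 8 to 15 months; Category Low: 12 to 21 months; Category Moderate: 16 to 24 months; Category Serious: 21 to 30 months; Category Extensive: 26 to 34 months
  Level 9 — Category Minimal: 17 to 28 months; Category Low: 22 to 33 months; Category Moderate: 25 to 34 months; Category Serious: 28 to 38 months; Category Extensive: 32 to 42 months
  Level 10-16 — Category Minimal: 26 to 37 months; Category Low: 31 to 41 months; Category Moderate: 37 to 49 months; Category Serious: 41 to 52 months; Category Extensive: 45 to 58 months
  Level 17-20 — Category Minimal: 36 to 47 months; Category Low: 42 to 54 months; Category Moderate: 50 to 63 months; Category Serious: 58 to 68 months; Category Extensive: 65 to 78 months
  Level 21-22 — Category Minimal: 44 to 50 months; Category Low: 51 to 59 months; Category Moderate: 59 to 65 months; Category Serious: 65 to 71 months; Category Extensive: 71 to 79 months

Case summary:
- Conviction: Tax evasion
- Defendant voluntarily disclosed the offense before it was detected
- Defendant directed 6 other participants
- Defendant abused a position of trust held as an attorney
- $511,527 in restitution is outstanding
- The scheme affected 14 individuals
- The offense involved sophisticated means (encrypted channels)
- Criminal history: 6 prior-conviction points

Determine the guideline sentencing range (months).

Base offense level for tax evasion: 5.
R1 applies: 5 + 1 = 6.
R2 applies: 6 + 1 = 7.
R3 applies: 7 − 1 = 6.
R4 applies: 6 + 2 = 8.
R5 applies (level before this adjustment is 8 ≥ 8, so +3): 8 + 3 = 11.
R6 applies: 11 + 2 = 13.
Final offense level: 13.
Criminal history: 6 prior points → Category Moderate (6).
Level 13 falls in the 10-16 band.
Grid: Level 10-16 × Category Moderate = 37-49 months.

37-49 months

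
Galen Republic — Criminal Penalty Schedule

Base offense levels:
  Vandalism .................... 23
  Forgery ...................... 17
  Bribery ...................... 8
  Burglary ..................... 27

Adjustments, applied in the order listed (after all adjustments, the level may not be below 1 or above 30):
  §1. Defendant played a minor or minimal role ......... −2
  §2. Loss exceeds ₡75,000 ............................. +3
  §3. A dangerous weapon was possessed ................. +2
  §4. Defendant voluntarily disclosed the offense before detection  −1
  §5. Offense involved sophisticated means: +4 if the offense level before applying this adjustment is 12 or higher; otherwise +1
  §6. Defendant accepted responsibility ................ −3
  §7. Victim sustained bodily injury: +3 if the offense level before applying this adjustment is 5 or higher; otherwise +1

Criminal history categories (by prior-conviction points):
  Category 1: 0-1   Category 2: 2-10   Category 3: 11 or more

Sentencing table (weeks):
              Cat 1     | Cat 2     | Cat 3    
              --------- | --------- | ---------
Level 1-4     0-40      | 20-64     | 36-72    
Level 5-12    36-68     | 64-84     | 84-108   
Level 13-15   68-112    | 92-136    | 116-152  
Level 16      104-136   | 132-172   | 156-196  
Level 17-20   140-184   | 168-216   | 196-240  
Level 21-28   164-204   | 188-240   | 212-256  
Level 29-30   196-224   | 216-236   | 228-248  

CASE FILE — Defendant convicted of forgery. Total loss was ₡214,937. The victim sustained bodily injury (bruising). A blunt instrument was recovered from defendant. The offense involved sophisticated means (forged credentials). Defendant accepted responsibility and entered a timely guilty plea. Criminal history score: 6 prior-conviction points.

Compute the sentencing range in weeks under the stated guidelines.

188-240 weeks

Base offense level for forgery: 17.
§1 does not apply.
§2 applies: 17 + 3 = 20.
§3 applies: 20 + 2 = 22.
§5 applies (level before this adjustment is 22 ≥ 12, so +4): 22 + 4 = 26.
§6 applies: 26 − 3 = 23.
§7 applies (level before this adjustment is 23 ≥ 5, so +3): 23 + 3 = 26.
Final offense level: 26.
Criminal history: 6 prior points → Category 2 (2-10).
Level 26 falls in the 21-28 band.
Grid: Level 21-28 × Category 2 = 188-240 weeks.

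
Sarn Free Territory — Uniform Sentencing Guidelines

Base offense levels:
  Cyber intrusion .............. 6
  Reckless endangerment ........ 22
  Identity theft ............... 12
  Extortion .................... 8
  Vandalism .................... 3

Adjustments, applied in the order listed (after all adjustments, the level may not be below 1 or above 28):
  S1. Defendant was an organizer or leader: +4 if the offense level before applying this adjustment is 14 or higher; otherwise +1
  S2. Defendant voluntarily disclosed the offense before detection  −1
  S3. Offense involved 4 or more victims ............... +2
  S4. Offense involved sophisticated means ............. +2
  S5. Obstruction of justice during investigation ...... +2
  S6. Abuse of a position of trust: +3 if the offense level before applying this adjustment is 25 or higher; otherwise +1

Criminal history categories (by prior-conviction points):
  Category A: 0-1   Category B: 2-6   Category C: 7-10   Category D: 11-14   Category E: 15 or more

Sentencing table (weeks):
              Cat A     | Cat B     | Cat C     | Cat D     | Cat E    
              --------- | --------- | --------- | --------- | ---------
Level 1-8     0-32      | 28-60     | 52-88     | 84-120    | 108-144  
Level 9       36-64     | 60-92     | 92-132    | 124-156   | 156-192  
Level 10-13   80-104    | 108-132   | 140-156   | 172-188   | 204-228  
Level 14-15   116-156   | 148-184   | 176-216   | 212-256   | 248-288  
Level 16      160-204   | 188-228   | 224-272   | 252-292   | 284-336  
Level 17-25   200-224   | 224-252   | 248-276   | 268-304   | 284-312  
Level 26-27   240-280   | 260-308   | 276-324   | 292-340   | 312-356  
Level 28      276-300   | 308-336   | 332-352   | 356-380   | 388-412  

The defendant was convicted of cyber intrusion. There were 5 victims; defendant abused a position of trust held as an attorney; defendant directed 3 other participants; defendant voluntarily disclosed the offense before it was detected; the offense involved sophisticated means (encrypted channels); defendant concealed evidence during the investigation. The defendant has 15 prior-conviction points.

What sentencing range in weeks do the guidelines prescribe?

Base offense level for cyber intrusion: 6.
S1 applies (level before this adjustment is 6 < 14, so +1): 6 + 1 = 7.
S2 applies: 7 − 1 = 6.
S3 applies: 6 + 2 = 8.
S4 applies: 8 + 2 = 10.
S5 applies: 10 + 2 = 12.
S6 applies (level before this adjustment is 12 < 25, so +1): 12 + 1 = 13.
Final offense level: 13.
Criminal history: 15 prior points → Category E (15+).
Level 13 falls in the 10-13 band.
Grid: Level 10-13 × Category E = 204-228 weeks.

204-228 weeks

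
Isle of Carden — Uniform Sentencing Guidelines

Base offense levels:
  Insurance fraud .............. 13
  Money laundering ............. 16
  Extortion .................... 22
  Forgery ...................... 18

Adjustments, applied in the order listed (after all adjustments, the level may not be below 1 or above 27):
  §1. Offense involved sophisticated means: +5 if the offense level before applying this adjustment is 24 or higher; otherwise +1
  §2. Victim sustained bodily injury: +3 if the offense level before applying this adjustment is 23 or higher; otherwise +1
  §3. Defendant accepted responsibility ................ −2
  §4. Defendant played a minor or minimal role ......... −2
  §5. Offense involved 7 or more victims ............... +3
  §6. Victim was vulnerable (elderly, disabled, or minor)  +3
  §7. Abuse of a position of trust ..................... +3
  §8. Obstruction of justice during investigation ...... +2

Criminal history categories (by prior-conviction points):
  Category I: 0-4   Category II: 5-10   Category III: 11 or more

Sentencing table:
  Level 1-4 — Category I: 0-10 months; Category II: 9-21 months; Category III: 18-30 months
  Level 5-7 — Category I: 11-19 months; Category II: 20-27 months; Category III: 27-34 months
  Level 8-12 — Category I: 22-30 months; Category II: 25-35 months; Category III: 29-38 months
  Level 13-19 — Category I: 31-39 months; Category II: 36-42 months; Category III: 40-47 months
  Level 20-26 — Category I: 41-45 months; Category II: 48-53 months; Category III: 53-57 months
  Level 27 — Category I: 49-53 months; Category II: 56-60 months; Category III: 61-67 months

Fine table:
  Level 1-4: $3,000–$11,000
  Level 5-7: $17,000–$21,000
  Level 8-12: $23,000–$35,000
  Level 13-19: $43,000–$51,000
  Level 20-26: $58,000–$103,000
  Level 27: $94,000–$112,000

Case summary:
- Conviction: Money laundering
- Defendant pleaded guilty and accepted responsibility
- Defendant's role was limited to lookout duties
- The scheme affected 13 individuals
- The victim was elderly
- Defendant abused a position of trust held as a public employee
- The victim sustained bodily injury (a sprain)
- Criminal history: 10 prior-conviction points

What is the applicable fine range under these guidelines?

$58,000–$103,000

Base offense level for money laundering: 16.
§2 applies (level before this adjustment is 16 < 23, so +1): 16 + 1 = 17.
§3 applies: 17 − 2 = 15.
§4 applies: 15 − 2 = 13.
§5 applies: 13 + 3 = 16.
§6 applies: 16 + 3 = 19.
§7 applies: 19 + 3 = 22.
§8 does not apply.
Final offense level: 22.
Level 22 falls in the 20-26 band.
Fine table: Level 20-26 → $58,000–$103,000.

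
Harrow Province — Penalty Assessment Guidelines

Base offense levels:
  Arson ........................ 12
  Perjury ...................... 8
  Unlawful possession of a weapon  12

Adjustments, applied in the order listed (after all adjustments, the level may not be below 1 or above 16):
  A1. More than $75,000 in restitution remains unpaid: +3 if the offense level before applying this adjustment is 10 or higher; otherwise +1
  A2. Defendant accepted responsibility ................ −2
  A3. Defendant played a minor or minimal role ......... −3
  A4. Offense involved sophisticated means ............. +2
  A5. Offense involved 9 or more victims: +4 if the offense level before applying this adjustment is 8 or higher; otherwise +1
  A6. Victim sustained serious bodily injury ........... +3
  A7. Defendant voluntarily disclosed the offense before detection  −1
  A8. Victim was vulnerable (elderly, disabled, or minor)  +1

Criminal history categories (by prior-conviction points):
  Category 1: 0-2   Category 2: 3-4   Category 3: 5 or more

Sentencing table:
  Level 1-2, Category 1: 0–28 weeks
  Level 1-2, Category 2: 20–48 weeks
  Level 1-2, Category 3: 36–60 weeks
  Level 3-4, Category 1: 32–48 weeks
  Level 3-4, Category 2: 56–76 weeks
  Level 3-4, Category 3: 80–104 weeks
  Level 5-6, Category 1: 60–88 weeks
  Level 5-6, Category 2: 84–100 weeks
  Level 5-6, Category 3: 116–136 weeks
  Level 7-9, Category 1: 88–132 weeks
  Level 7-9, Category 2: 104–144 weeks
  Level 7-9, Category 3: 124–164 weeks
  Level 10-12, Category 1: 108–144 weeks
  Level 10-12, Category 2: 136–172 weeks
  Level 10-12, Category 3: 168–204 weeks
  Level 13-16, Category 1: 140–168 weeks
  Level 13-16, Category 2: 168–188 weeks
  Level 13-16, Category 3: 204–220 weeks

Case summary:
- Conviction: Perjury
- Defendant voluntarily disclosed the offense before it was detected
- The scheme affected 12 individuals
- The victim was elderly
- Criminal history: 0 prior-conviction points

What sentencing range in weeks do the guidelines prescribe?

Base offense level for perjury: 8.
A2 does not apply.
A3 does not apply.
A4 does not apply.
A5 applies (level before this adjustment is 8 ≥ 8, so +4): 8 + 4 = 12.
A6 does not apply.
A7 applies: 12 − 1 = 11.
A8 applies: 11 + 1 = 12.
Final offense level: 12.
Criminal history: 0 prior points → Category 1 (0-2).
Level 12 falls in the 10-12 band.
Grid: Level 10-12 × Category 1 = 108-144 weeks.

108-144 weeks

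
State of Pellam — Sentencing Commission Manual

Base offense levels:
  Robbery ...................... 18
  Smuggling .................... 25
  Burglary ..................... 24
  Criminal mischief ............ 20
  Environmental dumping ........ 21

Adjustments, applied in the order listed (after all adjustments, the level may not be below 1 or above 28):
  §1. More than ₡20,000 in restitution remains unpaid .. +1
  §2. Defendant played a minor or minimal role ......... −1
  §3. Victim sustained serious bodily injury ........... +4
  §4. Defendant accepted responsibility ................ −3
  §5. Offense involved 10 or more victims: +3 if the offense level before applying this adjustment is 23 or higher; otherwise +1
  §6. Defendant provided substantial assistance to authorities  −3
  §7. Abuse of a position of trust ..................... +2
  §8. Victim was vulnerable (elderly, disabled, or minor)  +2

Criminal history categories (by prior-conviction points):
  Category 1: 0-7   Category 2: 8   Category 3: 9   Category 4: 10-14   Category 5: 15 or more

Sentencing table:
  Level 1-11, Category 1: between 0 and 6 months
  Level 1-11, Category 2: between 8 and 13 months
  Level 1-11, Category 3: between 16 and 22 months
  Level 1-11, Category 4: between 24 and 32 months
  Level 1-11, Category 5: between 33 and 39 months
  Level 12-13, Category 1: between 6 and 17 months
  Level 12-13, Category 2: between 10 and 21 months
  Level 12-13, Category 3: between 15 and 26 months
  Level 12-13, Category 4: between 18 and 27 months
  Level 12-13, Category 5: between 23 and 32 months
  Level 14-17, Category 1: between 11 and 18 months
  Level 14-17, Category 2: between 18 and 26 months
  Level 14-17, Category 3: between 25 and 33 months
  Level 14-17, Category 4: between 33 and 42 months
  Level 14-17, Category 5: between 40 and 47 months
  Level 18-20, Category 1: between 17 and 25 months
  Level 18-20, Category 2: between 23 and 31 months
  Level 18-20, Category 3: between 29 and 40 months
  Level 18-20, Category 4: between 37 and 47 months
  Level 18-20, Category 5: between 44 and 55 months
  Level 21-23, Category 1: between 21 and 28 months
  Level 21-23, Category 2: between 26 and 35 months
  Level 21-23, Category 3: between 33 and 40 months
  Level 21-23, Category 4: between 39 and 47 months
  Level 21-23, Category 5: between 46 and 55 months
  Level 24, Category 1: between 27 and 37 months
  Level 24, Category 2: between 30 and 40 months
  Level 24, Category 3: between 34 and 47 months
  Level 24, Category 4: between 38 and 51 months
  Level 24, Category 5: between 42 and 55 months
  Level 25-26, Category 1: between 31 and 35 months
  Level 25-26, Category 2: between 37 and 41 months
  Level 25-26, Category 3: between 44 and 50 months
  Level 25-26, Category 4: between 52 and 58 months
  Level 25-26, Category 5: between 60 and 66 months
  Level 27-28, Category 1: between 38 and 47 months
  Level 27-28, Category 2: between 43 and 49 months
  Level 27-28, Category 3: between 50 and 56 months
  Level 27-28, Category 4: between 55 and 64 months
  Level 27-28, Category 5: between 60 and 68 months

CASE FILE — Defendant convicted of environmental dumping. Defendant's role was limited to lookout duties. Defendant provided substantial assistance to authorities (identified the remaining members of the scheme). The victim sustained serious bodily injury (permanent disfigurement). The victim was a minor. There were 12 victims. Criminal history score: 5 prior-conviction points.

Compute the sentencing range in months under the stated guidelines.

31-35 months

Base offense level for environmental dumping: 21.
§2 applies: 21 − 1 = 20.
§3 applies: 20 + 4 = 24.
§5 applies (level before this adjustment is 24 ≥ 23, so +3): 24 + 3 = 27.
§6 applies: 27 − 3 = 24.
§7 does not apply.
§8 applies: 24 + 2 = 26.
Final offense level: 26.
Criminal history: 5 prior points → Category 1 (0-7).
Level 26 falls in the 25-26 band.
Grid: Level 25-26 × Category 1 = 31-35 months.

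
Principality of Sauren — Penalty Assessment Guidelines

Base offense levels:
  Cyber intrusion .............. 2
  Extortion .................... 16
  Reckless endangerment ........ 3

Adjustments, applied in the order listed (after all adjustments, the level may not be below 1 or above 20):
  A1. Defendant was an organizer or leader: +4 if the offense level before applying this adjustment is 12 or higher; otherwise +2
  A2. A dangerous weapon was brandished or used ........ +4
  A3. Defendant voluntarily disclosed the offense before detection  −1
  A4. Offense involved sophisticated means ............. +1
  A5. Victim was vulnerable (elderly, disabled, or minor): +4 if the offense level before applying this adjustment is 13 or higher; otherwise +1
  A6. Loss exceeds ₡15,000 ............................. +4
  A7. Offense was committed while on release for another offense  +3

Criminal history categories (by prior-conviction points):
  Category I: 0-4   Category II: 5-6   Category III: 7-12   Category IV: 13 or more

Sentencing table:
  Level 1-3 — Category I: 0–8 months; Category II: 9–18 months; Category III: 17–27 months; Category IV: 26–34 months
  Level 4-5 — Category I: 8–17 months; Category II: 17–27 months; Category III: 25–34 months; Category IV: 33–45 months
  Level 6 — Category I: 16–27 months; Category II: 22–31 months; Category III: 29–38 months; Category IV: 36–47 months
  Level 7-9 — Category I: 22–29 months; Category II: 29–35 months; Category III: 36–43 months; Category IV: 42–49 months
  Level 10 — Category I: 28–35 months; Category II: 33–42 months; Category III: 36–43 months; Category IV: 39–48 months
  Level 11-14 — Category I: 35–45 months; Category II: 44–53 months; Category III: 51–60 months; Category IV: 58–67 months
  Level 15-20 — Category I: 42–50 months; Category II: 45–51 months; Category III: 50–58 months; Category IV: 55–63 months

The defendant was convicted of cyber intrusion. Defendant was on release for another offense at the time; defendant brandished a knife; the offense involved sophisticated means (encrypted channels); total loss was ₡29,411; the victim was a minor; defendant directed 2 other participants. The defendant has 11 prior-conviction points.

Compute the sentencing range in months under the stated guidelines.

Base offense level for cyber intrusion: 2.
A1 applies (level before this adjustment is 2 < 12, so +2): 2 + 2 = 4.
A2 applies: 4 + 4 = 8.
A3 does not apply.
A4 applies: 8 + 1 = 9.
A5 applies (level before this adjustment is 9 < 13, so +1): 9 + 1 = 10.
A6 applies: 10 + 4 = 14.
A7 applies: 14 + 3 = 17.
Final offense level: 17.
Criminal history: 11 prior points → Category III (7-12).
Level 17 falls in the 15-20 band.
Grid: Level 15-20 × Category III = 50-58 months.

50-58 months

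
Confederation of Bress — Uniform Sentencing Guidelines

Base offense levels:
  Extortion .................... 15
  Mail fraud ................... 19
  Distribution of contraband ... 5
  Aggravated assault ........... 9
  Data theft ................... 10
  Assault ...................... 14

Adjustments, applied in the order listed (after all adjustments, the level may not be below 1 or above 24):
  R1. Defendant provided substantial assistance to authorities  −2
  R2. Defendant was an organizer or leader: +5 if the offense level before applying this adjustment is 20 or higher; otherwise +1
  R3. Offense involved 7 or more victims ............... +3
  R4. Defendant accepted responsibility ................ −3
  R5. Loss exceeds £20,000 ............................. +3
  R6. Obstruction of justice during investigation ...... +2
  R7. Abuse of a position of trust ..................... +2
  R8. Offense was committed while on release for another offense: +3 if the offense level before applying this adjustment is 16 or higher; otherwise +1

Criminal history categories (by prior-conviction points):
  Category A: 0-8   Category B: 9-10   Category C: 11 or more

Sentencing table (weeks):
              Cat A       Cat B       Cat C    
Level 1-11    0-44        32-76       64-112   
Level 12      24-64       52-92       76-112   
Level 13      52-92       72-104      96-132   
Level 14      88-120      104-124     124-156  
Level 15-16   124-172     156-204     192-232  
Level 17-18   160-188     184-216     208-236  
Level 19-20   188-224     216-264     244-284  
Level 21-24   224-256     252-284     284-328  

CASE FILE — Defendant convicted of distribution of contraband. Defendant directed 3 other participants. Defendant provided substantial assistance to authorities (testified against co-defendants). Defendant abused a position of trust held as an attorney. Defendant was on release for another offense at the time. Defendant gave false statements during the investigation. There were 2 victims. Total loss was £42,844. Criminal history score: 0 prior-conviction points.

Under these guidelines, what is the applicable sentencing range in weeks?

Base offense level for distribution of contraband: 5.
R1 applies: 5 − 2 = 3.
R2 applies (level before this adjustment is 3 < 20, so +1): 3 + 1 = 4.
R5 applies: 4 + 3 = 7.
R6 applies: 7 + 2 = 9.
R7 applies: 9 + 2 = 11.
R8 applies (level before this adjustment is 11 < 16, so +1): 11 + 1 = 12.
Final offense level: 12.
Criminal history: 0 prior points → Category A (0-8).
Level 12 falls in the 12 band.
Grid: Level 12 × Category A = 24-64 weeks.

24-64 weeks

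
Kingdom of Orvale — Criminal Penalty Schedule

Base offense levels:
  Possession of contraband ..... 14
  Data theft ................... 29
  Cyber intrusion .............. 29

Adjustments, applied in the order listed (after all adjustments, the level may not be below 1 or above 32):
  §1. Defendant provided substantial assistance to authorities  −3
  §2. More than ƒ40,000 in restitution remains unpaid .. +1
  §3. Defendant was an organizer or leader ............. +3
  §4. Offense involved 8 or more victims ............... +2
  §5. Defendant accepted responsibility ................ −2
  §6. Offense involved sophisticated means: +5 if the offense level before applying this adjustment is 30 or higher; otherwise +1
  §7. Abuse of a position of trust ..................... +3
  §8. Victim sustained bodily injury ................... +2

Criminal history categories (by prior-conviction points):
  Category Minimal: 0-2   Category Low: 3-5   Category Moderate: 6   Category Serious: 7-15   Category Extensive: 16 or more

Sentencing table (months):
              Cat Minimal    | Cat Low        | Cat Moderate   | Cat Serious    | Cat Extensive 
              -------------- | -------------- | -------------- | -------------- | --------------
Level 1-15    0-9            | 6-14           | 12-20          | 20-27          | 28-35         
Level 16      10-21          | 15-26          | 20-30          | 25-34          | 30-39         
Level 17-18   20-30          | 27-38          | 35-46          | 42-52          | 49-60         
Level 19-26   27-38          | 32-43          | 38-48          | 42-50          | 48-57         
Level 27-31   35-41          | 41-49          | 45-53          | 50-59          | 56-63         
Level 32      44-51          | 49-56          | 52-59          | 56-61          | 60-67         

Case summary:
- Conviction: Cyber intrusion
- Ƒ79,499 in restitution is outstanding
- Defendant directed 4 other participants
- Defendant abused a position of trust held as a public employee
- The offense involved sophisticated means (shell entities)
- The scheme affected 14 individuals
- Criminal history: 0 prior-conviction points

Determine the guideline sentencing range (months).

44-51 months

Base offense level for cyber intrusion: 29.
§1 does not apply.
§2 applies: 29 + 1 = 30.
§3 applies: 30 + 3 = 33.
§4 applies: 33 + 2 = 35.
§5 does not apply.
§6 applies (level before this adjustment is 35 ≥ 30, so +5): 35 + 5 = 40.
§7 applies: 40 + 3 = 43.
Level 43 exceeds the maximum of 32; capped at 32.
Final offense level: 32.
Criminal history: 0 prior points → Category Minimal (0-2).
Level 32 falls in the 32 band.
Grid: Level 32 × Category Minimal = 44-51 months.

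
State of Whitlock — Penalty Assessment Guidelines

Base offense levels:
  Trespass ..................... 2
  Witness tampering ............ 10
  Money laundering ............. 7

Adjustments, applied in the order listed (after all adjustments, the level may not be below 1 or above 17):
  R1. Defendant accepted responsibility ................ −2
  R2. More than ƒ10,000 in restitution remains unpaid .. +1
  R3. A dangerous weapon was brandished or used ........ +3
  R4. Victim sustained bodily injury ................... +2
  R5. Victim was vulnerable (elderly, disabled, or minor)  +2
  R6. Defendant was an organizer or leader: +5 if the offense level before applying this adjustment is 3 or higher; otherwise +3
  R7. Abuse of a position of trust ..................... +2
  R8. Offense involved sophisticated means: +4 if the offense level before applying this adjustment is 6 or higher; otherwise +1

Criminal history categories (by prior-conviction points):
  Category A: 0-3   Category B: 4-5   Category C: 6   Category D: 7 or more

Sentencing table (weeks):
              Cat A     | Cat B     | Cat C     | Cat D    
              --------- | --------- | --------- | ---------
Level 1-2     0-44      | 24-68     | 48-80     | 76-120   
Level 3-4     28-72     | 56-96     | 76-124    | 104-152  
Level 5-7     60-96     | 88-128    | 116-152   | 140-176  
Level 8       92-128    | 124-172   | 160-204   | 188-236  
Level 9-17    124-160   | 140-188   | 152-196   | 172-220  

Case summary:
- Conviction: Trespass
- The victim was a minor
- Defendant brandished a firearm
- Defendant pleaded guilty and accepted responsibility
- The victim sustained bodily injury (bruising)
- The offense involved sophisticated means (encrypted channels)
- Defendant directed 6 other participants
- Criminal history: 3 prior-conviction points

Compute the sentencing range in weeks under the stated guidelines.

Base offense level for trespass: 2.
R1 applies: 2 − 2 = 0.
R3 applies: 0 + 3 = 3.
R4 applies: 3 + 2 = 5.
R5 applies: 5 + 2 = 7.
R6 applies (level before this adjustment is 7 ≥ 3, so +5): 7 + 5 = 12.
R8 applies (level before this adjustment is 12 ≥ 6, so +4): 12 + 4 = 16.
Final offense level: 16.
Criminal history: 3 prior points → Category A (0-3).
Level 16 falls in the 9-17 band.
Grid: Level 9-17 × Category A = 124-160 weeks.

124-160 weeks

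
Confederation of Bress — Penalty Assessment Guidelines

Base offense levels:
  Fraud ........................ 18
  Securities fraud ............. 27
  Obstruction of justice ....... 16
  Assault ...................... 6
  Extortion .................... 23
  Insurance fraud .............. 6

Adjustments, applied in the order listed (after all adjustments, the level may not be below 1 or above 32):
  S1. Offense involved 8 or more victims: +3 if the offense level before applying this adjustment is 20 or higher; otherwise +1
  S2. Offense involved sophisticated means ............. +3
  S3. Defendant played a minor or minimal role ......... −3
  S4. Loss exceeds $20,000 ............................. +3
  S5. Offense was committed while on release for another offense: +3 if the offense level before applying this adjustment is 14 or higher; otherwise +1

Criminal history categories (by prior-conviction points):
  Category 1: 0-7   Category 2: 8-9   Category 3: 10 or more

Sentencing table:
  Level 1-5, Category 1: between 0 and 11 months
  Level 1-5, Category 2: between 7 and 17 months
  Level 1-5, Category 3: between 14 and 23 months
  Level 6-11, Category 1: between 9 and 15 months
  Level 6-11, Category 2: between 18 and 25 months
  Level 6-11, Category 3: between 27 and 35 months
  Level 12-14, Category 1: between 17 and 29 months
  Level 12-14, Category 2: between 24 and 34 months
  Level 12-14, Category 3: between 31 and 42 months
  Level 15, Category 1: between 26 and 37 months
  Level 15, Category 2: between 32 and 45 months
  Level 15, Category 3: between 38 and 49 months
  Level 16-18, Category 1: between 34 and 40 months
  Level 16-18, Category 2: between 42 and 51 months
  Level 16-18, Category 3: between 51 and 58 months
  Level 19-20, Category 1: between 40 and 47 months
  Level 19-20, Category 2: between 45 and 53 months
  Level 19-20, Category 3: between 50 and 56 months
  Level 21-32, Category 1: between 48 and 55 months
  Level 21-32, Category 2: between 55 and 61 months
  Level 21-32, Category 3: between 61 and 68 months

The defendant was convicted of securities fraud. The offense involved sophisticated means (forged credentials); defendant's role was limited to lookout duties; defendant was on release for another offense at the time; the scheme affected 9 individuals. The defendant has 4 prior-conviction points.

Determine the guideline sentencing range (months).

48-55 months

Base offense level for securities fraud: 27.
S1 applies (level before this adjustment is 27 ≥ 20, so +3): 27 + 3 = 30.
S2 applies: 30 + 3 = 33.
S3 applies: 33 − 3 = 30.
S4 does not apply.
S5 applies (level before this adjustment is 30 ≥ 14, so +3): 30 + 3 = 33.
Level 33 exceeds the maximum of 32; capped at 32.
Final offense level: 32.
Criminal history: 4 prior points → Category 1 (0-7).
Level 32 falls in the 21-32 band.
Grid: Level 21-32 × Category 1 = 48-55 months.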